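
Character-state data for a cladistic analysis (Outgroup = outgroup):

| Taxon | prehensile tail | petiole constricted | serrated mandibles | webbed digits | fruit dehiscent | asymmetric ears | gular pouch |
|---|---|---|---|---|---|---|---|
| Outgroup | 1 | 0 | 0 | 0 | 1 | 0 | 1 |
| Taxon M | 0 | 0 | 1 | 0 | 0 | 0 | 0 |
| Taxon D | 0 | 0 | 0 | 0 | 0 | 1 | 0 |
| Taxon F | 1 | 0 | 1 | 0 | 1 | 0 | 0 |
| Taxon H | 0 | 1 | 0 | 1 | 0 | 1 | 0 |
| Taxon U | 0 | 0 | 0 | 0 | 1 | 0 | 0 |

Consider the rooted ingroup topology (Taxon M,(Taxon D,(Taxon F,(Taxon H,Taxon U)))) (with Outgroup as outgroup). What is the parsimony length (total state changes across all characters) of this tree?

Map each character onto (Taxon M,(Taxon D,(Taxon F,(Taxon H,Taxon U)))) (rooted by Outgroup) and count the minimum state changes it requires (Fitch parsimony):
prehensile tail: 2; petiole constricted: 1; serrated mandibles: 2; webbed digits: 1; fruit dehiscent: 3; asymmetric ears: 2; gular pouch: 1.
Total tree length = 12.

12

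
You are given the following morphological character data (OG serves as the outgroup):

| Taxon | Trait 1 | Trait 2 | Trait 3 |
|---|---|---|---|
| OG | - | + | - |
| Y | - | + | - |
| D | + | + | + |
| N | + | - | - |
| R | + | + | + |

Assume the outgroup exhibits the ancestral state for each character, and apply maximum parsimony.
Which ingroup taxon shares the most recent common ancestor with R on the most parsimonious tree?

D

Character polarity is set by the outgroup: the derived state is whichever differs from the outgroup's state, so for Trait 2 the derived state is '-', and for the remaining characters it is '+'.
Trait 1: derived state '+' in D, N, and R only — synapomorphy for {D, N, R}.
Trait 2: derived state '-' in N only — an autapomorphy, so it tells us nothing about relationships among taxa.
Trait 3: derived state '+' in D and R only — synapomorphy for {D, R}.
Most parsimonious ingroup topology: ((N,(R,D)),Y).
R and D form a cherry on this tree, so they are sister taxa.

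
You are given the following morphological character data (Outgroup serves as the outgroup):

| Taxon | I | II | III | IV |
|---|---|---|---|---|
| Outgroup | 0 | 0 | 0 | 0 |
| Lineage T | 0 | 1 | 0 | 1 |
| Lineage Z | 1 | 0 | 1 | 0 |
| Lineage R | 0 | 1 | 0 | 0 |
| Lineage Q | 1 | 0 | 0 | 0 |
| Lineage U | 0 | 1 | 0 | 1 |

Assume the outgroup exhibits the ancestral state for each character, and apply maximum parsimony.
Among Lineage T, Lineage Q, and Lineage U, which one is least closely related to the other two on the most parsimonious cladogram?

The outgroup has state '0' for every character, so '1' is the derived state throughout.
Only Lineage Q and Lineage Z show the derived state '1' for I, supporting them as a clade.
II: derived state '1' in Lineage R, Lineage T, and Lineage U only — synapomorphy for {Lineage R, Lineage T, Lineage U}.
III (derived state '1') is unique to Lineage Z (autapomorphy; uninformative for grouping).
Only Lineage T and Lineage U show the derived state '1' for IV, supporting them as a clade.
Most parsimonious ingroup topology: (((Lineage T,Lineage U),Lineage R),(Lineage Z,Lineage Q)).
Lineage T and Lineage U share a more recent common ancestor with each other than either does with Lineage Q, so Lineage Q is the least closely related of the three.

Lineage Q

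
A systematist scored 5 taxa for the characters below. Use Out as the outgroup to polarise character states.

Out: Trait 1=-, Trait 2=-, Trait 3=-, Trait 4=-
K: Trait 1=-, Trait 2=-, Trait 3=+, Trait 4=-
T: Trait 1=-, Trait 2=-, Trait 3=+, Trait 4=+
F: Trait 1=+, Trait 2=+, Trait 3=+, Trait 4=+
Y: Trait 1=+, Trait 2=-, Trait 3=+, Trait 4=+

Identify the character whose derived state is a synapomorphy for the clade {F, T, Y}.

Trait 4

The outgroup has state '-' for every character, so '+' is the derived state throughout.
Trait 1: derived state '+' in F and Y only — synapomorphy for {F, Y}.
Trait 2: derived state '+' in F only — an autapomorphy, so it tells us nothing about relationships among taxa.
All ingroup taxa share the derived state '+' for Trait 3; it defines the ingroup but does not resolve relationships within it.
Trait 4 (derived state '+') is shared by F, T, and Y — a synapomorphy uniting that clade.
Most parsimonious ingroup topology: (K,(T,(F,Y))).
The clade {F, T, Y} is supported by Trait 4: its derived state '+' occurs in exactly those taxa and in no other taxon (including the outgroup).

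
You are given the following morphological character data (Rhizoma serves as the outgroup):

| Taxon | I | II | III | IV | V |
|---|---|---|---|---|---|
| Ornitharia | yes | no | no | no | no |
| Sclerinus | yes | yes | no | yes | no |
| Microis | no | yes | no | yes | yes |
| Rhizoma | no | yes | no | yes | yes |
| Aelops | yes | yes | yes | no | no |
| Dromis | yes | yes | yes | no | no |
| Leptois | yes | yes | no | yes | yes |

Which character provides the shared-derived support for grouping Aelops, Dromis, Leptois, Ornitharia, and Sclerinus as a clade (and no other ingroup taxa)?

Character polarity is set by the outgroup: the derived state is whichever differs from the outgroup's state, so for II, IV, V the derived state is 'no', and for the remaining characters it is 'yes'.
Only Aelops, Dromis, Leptois, Ornitharia, and Sclerinus show the derived state 'yes' for I, supporting them as a clade.
II (derived state 'no') is unique to Ornitharia (autapomorphy; uninformative for grouping).
III (derived state 'yes') is shared by Aelops and Dromis — a synapomorphy uniting that clade.
IV: derived state 'no' in Aelops, Dromis, and Ornitharia only — synapomorphy for {Aelops, Dromis, Ornitharia}.
V (derived state 'no') is shared by Aelops, Dromis, Ornitharia, and Sclerinus — a synapomorphy uniting that clade.
Most parsimonious ingroup topology: (((((Dromis,Aelops),Ornitharia),Sclerinus),Leptois),Microis).
The clade {Aelops, Dromis, Leptois, Ornitharia, Sclerinus} is supported by I: its derived state 'yes' occurs in exactly those taxa and in no other taxon (including the outgroup).

I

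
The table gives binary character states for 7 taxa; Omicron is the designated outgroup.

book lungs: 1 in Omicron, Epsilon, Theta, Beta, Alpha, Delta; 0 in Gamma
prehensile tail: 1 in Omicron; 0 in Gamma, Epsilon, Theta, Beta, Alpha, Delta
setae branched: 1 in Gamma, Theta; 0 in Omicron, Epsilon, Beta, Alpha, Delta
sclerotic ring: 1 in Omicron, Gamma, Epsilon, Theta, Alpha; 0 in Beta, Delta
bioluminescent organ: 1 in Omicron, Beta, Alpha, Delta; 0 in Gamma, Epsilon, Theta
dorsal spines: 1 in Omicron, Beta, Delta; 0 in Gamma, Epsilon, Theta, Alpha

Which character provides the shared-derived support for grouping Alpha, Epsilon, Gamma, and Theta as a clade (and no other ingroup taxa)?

dorsal spines

Character polarity is set by the outgroup: the derived state is whichever differs from the outgroup's state, so for book lungs, prehensile tail, sclerotic ring, bioluminescent organ, dorsal spines the derived state is '0', and for the remaining characters it is '1'.
book lungs (derived state '0') is unique to Gamma (autapomorphy; uninformative for grouping).
All ingroup taxa share the derived state '0' for prehensile tail; it defines the ingroup but does not resolve relationships within it.
setae branched: derived state '1' in Gamma and Theta only — synapomorphy for {Gamma, Theta}.
sclerotic ring: derived state '0' in Beta and Delta only — synapomorphy for {Beta, Delta}.
bioluminescent organ: derived state '0' in Epsilon, Gamma, and Theta only — synapomorphy for {Epsilon, Gamma, Theta}.
dorsal spines (derived state '0') is shared by Alpha, Epsilon, Gamma, and Theta — a synapomorphy uniting that clade.
Most parsimonious ingroup topology: ((((Gamma,Theta),Epsilon),Alpha),(Beta,Delta)).
The clade {Alpha, Epsilon, Gamma, Theta} is supported by dorsal spines: its derived state '0' occurs in exactly those taxa and in no other taxon (including the outgroup).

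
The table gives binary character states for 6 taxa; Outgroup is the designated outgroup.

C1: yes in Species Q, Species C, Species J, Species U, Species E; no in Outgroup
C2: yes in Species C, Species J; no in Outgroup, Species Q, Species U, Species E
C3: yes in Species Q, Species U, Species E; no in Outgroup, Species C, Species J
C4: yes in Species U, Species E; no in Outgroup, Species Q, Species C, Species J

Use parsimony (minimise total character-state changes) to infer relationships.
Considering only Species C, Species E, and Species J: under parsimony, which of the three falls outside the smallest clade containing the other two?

The outgroup has state 'no' for every character, so 'yes' is the derived state throughout.
C1 (derived state 'yes') is shared by all ingroup taxa — unites the whole ingroup.
C2 (derived state 'yes') is shared by Species C and Species J — a synapomorphy uniting that clade.
Only Species E, Species Q, and Species U show the derived state 'yes' for C3, supporting them as a clade.
C4: derived state 'yes' in Species E and Species U only — synapomorphy for {Species E, Species U}.
Most parsimonious ingroup topology: ((Species Q,(Species U,Species E)),(Species C,Species J)).
Species J and Species C share a more recent common ancestor with each other than either does with Species E, so Species E is the least closely related of the three.

Species E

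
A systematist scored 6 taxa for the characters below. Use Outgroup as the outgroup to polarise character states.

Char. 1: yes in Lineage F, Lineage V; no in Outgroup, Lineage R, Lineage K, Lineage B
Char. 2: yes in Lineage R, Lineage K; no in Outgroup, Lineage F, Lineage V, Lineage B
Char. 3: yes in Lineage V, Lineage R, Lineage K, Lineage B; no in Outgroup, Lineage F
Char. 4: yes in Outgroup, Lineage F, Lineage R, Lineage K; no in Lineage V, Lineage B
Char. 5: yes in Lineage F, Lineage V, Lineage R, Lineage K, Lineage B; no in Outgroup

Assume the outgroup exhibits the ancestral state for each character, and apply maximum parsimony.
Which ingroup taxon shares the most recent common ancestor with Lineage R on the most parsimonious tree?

Lineage K

Character polarity is set by the outgroup: the derived state is whichever differs from the outgroup's state, so for Char. 4 the derived state is 'no', and for the remaining characters it is 'yes'.
Char. 1 groups Lineage F and Lineage V, which is incompatible with the clades supported by the remaining characters; treating it as convergent (homoplasy) costs fewer steps than any alternative tree.
Char. 2: derived state 'yes' in Lineage K and Lineage R only — synapomorphy for {Lineage K, Lineage R}.
Char. 3: derived state 'yes' in Lineage B, Lineage K, Lineage R, and Lineage V only — synapomorphy for {Lineage B, Lineage K, Lineage R, Lineage V}.
Only Lineage B and Lineage V show the derived state 'no' for Char. 4, supporting them as a clade.
All ingroup taxa share the derived state 'yes' for Char. 5; it defines the ingroup but does not resolve relationships within it.
Most parsimonious ingroup topology: (Lineage F,((Lineage V,Lineage B),(Lineage R,Lineage K))).
Lineage R and Lineage K form a cherry on this tree, so they are sister taxa.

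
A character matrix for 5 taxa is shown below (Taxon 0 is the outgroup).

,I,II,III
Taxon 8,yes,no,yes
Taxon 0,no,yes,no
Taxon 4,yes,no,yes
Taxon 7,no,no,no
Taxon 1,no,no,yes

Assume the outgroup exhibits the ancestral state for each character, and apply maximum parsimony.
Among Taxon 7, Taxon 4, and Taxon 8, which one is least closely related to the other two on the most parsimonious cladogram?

Character polarity is set by the outgroup: the derived state is whichever differs from the outgroup's state, so for II the derived state is 'no', and for the remaining characters it is 'yes'.
I: derived state 'yes' in Taxon 4 and Taxon 8 only — synapomorphy for {Taxon 4, Taxon 8}.
All ingroup taxa share the derived state 'no' for II; it defines the ingroup but does not resolve relationships within it.
Only Taxon 1, Taxon 4, and Taxon 8 show the derived state 'yes' for III, supporting them as a clade.
Most parsimonious ingroup topology: (Taxon 7,((Taxon 8,Taxon 4),Taxon 1)).
Taxon 8 and Taxon 4 share a more recent common ancestor with each other than either does with Taxon 7, so Taxon 7 is the least closely related of the three.

Taxon 7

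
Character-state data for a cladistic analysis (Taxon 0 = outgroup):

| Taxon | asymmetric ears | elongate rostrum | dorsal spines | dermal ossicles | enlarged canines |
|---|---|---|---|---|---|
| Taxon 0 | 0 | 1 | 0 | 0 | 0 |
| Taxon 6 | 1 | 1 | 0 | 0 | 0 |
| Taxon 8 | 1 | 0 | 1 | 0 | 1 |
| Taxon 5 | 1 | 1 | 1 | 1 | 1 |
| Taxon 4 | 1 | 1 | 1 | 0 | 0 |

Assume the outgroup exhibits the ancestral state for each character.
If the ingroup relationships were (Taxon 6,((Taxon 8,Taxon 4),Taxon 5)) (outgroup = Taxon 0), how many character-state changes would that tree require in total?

Map each character onto (Taxon 6,((Taxon 8,Taxon 4),Taxon 5)) (rooted by Taxon 0) and count the minimum state changes it requires (Fitch parsimony):
asymmetric ears: 1; elongate rostrum: 1; dorsal spines: 1; dermal ossicles: 1; enlarged canines: 2.
Total tree length = 6.

6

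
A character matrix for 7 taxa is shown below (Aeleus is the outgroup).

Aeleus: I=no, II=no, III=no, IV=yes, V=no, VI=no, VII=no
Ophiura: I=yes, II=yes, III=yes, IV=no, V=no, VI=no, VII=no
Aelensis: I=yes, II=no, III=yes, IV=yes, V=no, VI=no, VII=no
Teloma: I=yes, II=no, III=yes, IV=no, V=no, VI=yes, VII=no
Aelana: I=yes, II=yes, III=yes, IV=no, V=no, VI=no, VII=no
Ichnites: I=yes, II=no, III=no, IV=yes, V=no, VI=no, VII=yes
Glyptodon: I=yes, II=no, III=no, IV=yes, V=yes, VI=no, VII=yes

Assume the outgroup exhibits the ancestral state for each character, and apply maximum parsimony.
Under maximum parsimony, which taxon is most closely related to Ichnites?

Character polarity is set by the outgroup: the derived state is whichever differs from the outgroup's state, so for IV the derived state is 'no', and for the remaining characters it is 'yes'.
All ingroup taxa share the derived state 'yes' for I; it defines the ingroup but does not resolve relationships within it.
Only Aelana and Ophiura show the derived state 'yes' for II, supporting them as a clade.
Only Aelana, Aelensis, Ophiura, and Teloma show the derived state 'yes' for III, supporting them as a clade.
IV: derived state 'no' in Aelana, Ophiura, and Teloma only — synapomorphy for {Aelana, Ophiura, Teloma}.
V (derived state 'yes') is unique to Glyptodon (autapomorphy; uninformative for grouping).
VI: derived state 'yes' in Teloma only — an autapomorphy, so it tells us nothing about relationships among taxa.
VII (derived state 'yes') is shared by Glyptodon and Ichnites — a synapomorphy uniting that clade.
Most parsimonious ingroup topology: ((((Ophiura,Aelana),Teloma),Aelensis),(Ichnites,Glyptodon)).
Ichnites and Glyptodon form a cherry on this tree, so they are sister taxa.

Glyptodon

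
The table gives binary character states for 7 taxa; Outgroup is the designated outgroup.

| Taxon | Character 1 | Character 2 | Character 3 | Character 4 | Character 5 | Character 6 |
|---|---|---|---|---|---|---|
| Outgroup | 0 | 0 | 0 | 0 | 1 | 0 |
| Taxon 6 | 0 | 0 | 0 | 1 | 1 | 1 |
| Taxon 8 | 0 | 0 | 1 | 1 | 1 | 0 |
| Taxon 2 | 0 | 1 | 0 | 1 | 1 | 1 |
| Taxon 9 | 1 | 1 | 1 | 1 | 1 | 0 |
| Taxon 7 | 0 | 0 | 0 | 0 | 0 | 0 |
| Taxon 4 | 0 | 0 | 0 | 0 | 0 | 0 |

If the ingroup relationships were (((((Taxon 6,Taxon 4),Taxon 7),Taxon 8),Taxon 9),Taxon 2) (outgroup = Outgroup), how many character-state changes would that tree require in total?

12

Map each character onto (((((Taxon 6,Taxon 4),Taxon 7),Taxon 8),Taxon 9),Taxon 2) (rooted by Outgroup) and count the minimum state changes it requires (Fitch parsimony):
Character 1: 1; Character 2: 2; Character 3: 2; Character 4: 3; Character 5: 2; Character 6: 2.
Total tree length = 12.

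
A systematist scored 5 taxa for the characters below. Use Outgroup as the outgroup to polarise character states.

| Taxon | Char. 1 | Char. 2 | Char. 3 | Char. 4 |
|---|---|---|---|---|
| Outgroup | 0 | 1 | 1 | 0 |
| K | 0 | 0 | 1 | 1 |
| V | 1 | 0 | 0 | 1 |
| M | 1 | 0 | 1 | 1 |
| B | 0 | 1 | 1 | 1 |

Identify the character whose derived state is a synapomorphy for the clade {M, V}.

Char. 1

Character polarity is set by the outgroup: the derived state is whichever differs from the outgroup's state, so for Char. 2, Char. 3 the derived state is '0', and for the remaining characters it is '1'.
Char. 1 (derived state '1') is shared by M and V — a synapomorphy uniting that clade.
Only K, M, and V show the derived state '0' for Char. 2, supporting them as a clade.
Char. 3: derived state '0' in V only — an autapomorphy, so it tells us nothing about relationships among taxa.
All ingroup taxa share the derived state '1' for Char. 4; it defines the ingroup but does not resolve relationships within it.
Most parsimonious ingroup topology: ((K,(V,M)),B).
The clade {M, V} is supported by Char. 1: its derived state '1' occurs in exactly those taxa and in no other taxon (including the outgroup).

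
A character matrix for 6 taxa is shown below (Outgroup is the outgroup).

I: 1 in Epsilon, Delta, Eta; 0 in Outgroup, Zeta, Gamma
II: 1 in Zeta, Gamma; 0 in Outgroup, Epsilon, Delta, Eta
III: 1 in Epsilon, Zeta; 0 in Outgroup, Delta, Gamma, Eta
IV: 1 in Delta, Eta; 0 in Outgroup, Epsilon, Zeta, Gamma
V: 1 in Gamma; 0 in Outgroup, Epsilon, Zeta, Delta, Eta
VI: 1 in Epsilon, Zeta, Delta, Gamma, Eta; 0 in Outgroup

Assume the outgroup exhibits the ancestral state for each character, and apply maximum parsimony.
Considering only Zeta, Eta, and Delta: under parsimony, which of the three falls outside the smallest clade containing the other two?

The outgroup has state '0' for every character, so '1' is the derived state throughout.
I (derived state '1') is shared by Delta, Epsilon, and Eta — a synapomorphy uniting that clade.
II: derived state '1' in Gamma and Zeta only — synapomorphy for {Gamma, Zeta}.
III (state '1') occurs in Epsilon and Zeta but conflicts with the nesting implied by the other characters — most parsimoniously interpreted as homoplasy.
IV (derived state '1') is shared by Delta and Eta — a synapomorphy uniting that clade.
V: derived state '1' in Gamma only — an autapomorphy, so it tells us nothing about relationships among taxa.
VI (derived state '1') is shared by all ingroup taxa — unites the whole ingroup.
Most parsimonious ingroup topology: ((Epsilon,(Delta,Eta)),(Zeta,Gamma)).
Delta and Eta share a more recent common ancestor with each other than either does with Zeta, so Zeta is the least closely related of the three.

Zeta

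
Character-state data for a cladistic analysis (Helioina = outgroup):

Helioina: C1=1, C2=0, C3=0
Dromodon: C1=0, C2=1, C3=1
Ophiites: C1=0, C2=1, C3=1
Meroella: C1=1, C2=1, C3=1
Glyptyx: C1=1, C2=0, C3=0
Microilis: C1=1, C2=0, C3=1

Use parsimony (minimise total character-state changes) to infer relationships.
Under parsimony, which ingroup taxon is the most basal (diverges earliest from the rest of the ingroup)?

Glyptyx

Character polarity is set by the outgroup: the derived state is whichever differs from the outgroup's state, so for C1 the derived state is '0', and for the remaining characters it is '1'.
Only Dromodon and Ophiites show the derived state '0' for C1, supporting them as a clade.
C2: derived state '1' in Dromodon, Meroella, and Ophiites only — synapomorphy for {Dromodon, Meroella, Ophiites}.
C3 (derived state '1') is shared by Dromodon, Meroella, Microilis, and Ophiites — a synapomorphy uniting that clade.
Most parsimonious ingroup topology: ((((Dromodon,Ophiites),Meroella),Microilis),Glyptyx).
Glyptyx is sister to the clade containing all other ingroup taxa, so it is the earliest-diverging (most basal) ingroup lineage.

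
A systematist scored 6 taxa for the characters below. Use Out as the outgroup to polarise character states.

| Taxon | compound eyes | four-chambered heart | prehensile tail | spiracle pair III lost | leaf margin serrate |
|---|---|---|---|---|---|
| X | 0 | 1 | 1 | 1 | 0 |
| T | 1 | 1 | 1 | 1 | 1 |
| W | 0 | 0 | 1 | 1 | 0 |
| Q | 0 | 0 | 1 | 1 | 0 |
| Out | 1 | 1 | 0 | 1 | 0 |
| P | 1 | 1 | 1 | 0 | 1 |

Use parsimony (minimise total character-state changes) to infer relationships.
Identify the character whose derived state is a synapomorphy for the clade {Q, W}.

four-chambered heart

Character polarity is set by the outgroup: the derived state is whichever differs from the outgroup's state, so for compound eyes, four-chambered heart, spiracle pair III lost the derived state is '0', and for the remaining characters it is '1'.
compound eyes (derived state '0') is shared by Q, W, and X — a synapomorphy uniting that clade.
four-chambered heart: derived state '0' in Q and W only — synapomorphy for {Q, W}.
prehensile tail (derived state '1') is shared by all ingroup taxa — unites the whole ingroup.
spiracle pair III lost (derived state '0') is unique to P (autapomorphy; uninformative for grouping).
Only P and T show the derived state '1' for leaf margin serrate, supporting them as a clade.
Most parsimonious ingroup topology: ((P,T),(X,(W,Q))).
The clade {Q, W} is supported by four-chambered heart: its derived state '0' occurs in exactly those taxa and in no other taxon (including the outgroup).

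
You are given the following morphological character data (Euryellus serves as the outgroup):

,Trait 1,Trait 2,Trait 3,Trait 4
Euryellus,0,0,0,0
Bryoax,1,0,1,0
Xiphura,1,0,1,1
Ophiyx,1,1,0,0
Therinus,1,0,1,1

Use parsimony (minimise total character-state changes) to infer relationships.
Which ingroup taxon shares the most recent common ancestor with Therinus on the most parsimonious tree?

The outgroup has state '0' for every character, so '1' is the derived state throughout.
Trait 1 (derived state '1') is shared by all ingroup taxa — unites the whole ingroup.
Trait 2 (derived state '1') is unique to Ophiyx (autapomorphy; uninformative for grouping).
Trait 3 (derived state '1') is shared by Bryoax, Therinus, and Xiphura — a synapomorphy uniting that clade.
Trait 4: derived state '1' in Therinus and Xiphura only — synapomorphy for {Therinus, Xiphura}.
Most parsimonious ingroup topology: ((Bryoax,(Xiphura,Therinus)),Ophiyx).
Therinus and Xiphura form a cherry on this tree, so they are sister taxa.

Xiphura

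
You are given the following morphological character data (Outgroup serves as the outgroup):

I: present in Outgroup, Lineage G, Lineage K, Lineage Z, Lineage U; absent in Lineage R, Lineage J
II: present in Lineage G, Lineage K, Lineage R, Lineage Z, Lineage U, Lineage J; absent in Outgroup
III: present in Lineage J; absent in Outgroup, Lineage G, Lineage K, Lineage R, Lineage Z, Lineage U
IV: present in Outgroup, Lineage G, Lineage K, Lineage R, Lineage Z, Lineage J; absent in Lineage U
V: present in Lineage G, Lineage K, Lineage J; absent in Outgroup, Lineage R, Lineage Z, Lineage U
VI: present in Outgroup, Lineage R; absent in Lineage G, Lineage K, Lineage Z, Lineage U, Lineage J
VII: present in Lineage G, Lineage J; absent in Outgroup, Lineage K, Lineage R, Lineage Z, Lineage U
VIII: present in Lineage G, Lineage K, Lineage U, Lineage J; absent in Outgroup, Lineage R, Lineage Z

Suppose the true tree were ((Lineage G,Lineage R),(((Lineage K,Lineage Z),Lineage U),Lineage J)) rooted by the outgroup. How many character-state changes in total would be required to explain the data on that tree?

Map each character onto ((Lineage G,Lineage R),(((Lineage K,Lineage Z),Lineage U),Lineage J)) (rooted by Outgroup) and count the minimum state changes it requires (Fitch parsimony):
I: 2; II: 1; III: 1; IV: 1; V: 3; VI: 2; VII: 2; VIII: 3.
Total tree length = 15.

15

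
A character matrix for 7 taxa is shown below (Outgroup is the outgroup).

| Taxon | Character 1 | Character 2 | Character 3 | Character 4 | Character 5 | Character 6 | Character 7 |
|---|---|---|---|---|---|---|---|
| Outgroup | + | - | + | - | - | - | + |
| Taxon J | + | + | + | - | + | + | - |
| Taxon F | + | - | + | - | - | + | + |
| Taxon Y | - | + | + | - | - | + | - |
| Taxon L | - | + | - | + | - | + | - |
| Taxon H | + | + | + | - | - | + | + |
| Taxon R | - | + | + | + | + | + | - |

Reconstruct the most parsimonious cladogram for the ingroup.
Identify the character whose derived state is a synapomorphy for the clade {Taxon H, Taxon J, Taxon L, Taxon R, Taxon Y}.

Character 2

Character polarity is set by the outgroup: the derived state is whichever differs from the outgroup's state, so for Character 1, Character 3, Character 7 the derived state is '-', and for the remaining characters it is '+'.
Character 1: derived state '-' in Taxon L, Taxon R, and Taxon Y only — synapomorphy for {Taxon L, Taxon R, Taxon Y}.
Character 2 (derived state '+') is shared by Taxon H, Taxon J, Taxon L, Taxon R, and Taxon Y — a synapomorphy uniting that clade.
Character 3 (derived state '-') is unique to Taxon L (autapomorphy; uninformative for grouping).
Only Taxon L and Taxon R show the derived state '+' for Character 4, supporting them as a clade.
Character 5 groups Taxon J and Taxon R, which is incompatible with the clades supported by the remaining characters; treating it as convergent (homoplasy) costs fewer steps than any alternative tree.
All ingroup taxa share the derived state '+' for Character 6; it defines the ingroup but does not resolve relationships within it.
Only Taxon J, Taxon L, Taxon R, and Taxon Y show the derived state '-' for Character 7, supporting them as a clade.
Most parsimonious ingroup topology: (((Taxon J,(Taxon Y,(Taxon L,Taxon R))),Taxon H),Taxon F).
The clade {Taxon H, Taxon J, Taxon L, Taxon R, Taxon Y} is supported by Character 2: its derived state '+' occurs in exactly those taxa and in no other taxon (including the outgroup).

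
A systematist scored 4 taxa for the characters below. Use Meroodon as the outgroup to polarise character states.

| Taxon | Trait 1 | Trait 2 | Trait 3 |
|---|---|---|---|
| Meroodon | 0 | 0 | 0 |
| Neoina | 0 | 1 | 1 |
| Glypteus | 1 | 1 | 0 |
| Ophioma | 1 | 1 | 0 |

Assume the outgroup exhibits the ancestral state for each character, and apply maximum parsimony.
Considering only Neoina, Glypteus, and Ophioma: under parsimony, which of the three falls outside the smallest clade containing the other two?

The outgroup has state '0' for every character, so '1' is the derived state throughout.
Only Glypteus and Ophioma show the derived state '1' for Trait 1, supporting them as a clade.
Trait 2 (derived state '1') is shared by all ingroup taxa — unites the whole ingroup.
Trait 3: derived state '1' in Neoina only — an autapomorphy, so it tells us nothing about relationships among taxa.
Most parsimonious ingroup topology: (Neoina,(Glypteus,Ophioma)).
Glypteus and Ophioma share a more recent common ancestor with each other than either does with Neoina, so Neoina is the least closely related of the three.

Neoina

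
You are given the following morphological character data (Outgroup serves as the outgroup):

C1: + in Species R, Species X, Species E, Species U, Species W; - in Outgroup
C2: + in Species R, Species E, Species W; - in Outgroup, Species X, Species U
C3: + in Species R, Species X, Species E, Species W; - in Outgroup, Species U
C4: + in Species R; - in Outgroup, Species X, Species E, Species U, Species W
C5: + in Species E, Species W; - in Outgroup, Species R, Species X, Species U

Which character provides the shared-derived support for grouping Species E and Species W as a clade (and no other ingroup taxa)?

The outgroup has state '-' for every character, so '+' is the derived state throughout.
C1 (derived state '+') is shared by all ingroup taxa — unites the whole ingroup.
C2: derived state '+' in Species E, Species R, and Species W only — synapomorphy for {Species E, Species R, Species W}.
C3 (derived state '+') is shared by Species E, Species R, Species W, and Species X — a synapomorphy uniting that clade.
C4 (derived state '+') is unique to Species R (autapomorphy; uninformative for grouping).
C5: derived state '+' in Species E and Species W only — synapomorphy for {Species E, Species W}.
Most parsimonious ingroup topology: (((Species R,(Species E,Species W)),Species X),Species U).
The clade {Species E, Species W} is supported by C5: its derived state '+' occurs in exactly those taxa and in no other taxon (including the outgroup).

C5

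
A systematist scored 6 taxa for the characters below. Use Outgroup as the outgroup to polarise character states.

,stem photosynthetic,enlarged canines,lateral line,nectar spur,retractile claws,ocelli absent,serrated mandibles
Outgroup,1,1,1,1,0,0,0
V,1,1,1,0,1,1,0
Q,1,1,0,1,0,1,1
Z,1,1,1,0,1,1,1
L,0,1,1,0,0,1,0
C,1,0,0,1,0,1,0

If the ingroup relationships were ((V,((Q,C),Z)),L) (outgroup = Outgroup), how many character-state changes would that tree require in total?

10

Map each character onto ((V,((Q,C),Z)),L) (rooted by Outgroup) and count the minimum state changes it requires (Fitch parsimony):
stem photosynthetic: 1; enlarged canines: 1; lateral line: 1; nectar spur: 2; retractile claws: 2; ocelli absent: 1; serrated mandibles: 2.
Total tree length = 10.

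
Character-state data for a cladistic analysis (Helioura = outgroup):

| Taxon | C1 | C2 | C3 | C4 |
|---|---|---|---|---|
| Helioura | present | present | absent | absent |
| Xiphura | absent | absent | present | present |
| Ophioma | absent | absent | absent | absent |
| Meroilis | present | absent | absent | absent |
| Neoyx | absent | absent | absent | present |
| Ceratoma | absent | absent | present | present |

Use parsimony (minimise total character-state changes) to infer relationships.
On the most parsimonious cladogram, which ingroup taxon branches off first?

Meroilis

Character polarity is set by the outgroup: the derived state is whichever differs from the outgroup's state, so for C1, C2 the derived state is 'absent', and for the remaining characters it is 'present'.
Only Ceratoma, Neoyx, Ophioma, and Xiphura show the derived state 'absent' for C1, supporting them as a clade.
All ingroup taxa share the derived state 'absent' for C2; it defines the ingroup but does not resolve relationships within it.
Only Ceratoma and Xiphura show the derived state 'present' for C3, supporting them as a clade.
C4: derived state 'present' in Ceratoma, Neoyx, and Xiphura only — synapomorphy for {Ceratoma, Neoyx, Xiphura}.
Most parsimonious ingroup topology: ((Ophioma,((Xiphura,Ceratoma),Neoyx)),Meroilis).
Meroilis is sister to the clade containing all other ingroup taxa, so it is the earliest-diverging (most basal) ingroup lineage.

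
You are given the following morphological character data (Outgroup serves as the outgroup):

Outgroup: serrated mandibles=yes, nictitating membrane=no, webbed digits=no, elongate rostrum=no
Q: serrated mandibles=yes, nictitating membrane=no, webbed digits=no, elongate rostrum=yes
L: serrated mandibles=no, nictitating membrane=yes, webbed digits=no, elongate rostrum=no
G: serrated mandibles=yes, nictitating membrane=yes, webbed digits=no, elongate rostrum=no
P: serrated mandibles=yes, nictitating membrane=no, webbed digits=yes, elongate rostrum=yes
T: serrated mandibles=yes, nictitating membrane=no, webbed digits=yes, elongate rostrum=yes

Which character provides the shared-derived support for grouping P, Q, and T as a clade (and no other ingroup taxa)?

elongate rostrum

Character polarity is set by the outgroup: the derived state is whichever differs from the outgroup's state, so for serrated mandibles the derived state is 'no', and for the remaining characters it is 'yes'.
serrated mandibles: derived state 'no' in L only — an autapomorphy, so it tells us nothing about relationships among taxa.
nictitating membrane: derived state 'yes' in G and L only — synapomorphy for {G, L}.
Only P and T show the derived state 'yes' for webbed digits, supporting them as a clade.
Only P, Q, and T show the derived state 'yes' for elongate rostrum, supporting them as a clade.
Most parsimonious ingroup topology: ((Q,(P,T)),(L,G)).
The clade {P, Q, T} is supported by elongate rostrum: its derived state 'yes' occurs in exactly those taxa and in no other taxon (including the outgroup).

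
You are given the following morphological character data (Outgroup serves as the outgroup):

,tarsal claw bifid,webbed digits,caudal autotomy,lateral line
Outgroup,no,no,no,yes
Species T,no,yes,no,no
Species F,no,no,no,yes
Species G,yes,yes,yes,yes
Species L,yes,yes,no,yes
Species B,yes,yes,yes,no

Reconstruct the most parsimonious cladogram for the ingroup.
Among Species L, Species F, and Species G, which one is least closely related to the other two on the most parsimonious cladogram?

Species F

Character polarity is set by the outgroup: the derived state is whichever differs from the outgroup's state, so for lateral line the derived state is 'no', and for the remaining characters it is 'yes'.
tarsal claw bifid: derived state 'yes' in Species B, Species G, and Species L only — synapomorphy for {Species B, Species G, Species L}.
webbed digits: derived state 'yes' in Species B, Species G, Species L, and Species T only — synapomorphy for {Species B, Species G, Species L, Species T}.
Only Species B and Species G show the derived state 'yes' for caudal autotomy, supporting them as a clade.
lateral line (state 'no') occurs in Species B and Species T but conflicts with the nesting implied by the other characters — most parsimoniously interpreted as homoplasy.
Most parsimonious ingroup topology: ((Species T,((Species G,Species B),Species L)),Species F).
Species G and Species L share a more recent common ancestor with each other than either does with Species F, so Species F is the least closely related of the three.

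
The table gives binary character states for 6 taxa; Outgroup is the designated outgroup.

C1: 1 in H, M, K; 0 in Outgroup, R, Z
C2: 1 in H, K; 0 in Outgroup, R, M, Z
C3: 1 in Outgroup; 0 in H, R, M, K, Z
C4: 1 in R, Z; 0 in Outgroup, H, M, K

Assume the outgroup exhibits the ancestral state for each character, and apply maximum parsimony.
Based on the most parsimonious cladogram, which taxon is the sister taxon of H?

K

Character polarity is set by the outgroup: the derived state is whichever differs from the outgroup's state, so for C3 the derived state is '0', and for the remaining characters it is '1'.
C1: derived state '1' in H, K, and M only — synapomorphy for {H, K, M}.
Only H and K show the derived state '1' for C2, supporting them as a clade.
All ingroup taxa share the derived state '0' for C3; it defines the ingroup but does not resolve relationships within it.
C4 (derived state '1') is shared by R and Z — a synapomorphy uniting that clade.
Most parsimonious ingroup topology: (((H,K),M),(R,Z)).
H and K form a cherry on this tree, so they are sister taxa.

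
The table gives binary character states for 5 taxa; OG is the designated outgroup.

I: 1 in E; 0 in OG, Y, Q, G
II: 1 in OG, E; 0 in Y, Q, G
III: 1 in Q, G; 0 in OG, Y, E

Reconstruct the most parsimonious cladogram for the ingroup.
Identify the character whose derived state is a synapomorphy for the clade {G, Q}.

III

Character polarity is set by the outgroup: the derived state is whichever differs from the outgroup's state, so for II the derived state is '0', and for the remaining characters it is '1'.
I (derived state '1') is unique to E (autapomorphy; uninformative for grouping).
II (derived state '0') is shared by G, Q, and Y — a synapomorphy uniting that clade.
III: derived state '1' in G and Q only — synapomorphy for {G, Q}.
Most parsimonious ingroup topology: ((Y,(Q,G)),E).
The clade {G, Q} is supported by III: its derived state '1' occurs in exactly those taxa and in no other taxon (including the outgroup).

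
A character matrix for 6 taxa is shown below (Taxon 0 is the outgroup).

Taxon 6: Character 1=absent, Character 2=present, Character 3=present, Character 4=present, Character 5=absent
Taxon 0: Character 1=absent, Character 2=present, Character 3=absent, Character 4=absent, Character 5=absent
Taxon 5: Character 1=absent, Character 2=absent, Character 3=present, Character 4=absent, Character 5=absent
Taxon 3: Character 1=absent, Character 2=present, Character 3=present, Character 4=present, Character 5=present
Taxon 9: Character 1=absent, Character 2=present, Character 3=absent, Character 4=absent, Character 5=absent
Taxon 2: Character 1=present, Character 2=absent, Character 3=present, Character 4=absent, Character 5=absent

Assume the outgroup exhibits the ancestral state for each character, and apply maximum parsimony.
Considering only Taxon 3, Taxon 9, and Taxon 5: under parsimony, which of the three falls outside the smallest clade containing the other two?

Taxon 9

Character polarity is set by the outgroup: the derived state is whichever differs from the outgroup's state, so for Character 2 the derived state is 'absent', and for the remaining characters it is 'present'.
Character 1: derived state 'present' in Taxon 2 only — an autapomorphy, so it tells us nothing about relationships among taxa.
Character 2 (derived state 'absent') is shared by Taxon 2 and Taxon 5 — a synapomorphy uniting that clade.
Character 3: derived state 'present' in Taxon 2, Taxon 3, Taxon 5, and Taxon 6 only — synapomorphy for {Taxon 2, Taxon 3, Taxon 5, Taxon 6}.
Character 4: derived state 'present' in Taxon 3 and Taxon 6 only — synapomorphy for {Taxon 3, Taxon 6}.
Character 5 (derived state 'present') is unique to Taxon 3 (autapomorphy; uninformative for grouping).
Most parsimonious ingroup topology: (((Taxon 2,Taxon 5),(Taxon 3,Taxon 6)),Taxon 9).
Taxon 5 and Taxon 3 share a more recent common ancestor with each other than either does with Taxon 9, so Taxon 9 is the least closely related of the three.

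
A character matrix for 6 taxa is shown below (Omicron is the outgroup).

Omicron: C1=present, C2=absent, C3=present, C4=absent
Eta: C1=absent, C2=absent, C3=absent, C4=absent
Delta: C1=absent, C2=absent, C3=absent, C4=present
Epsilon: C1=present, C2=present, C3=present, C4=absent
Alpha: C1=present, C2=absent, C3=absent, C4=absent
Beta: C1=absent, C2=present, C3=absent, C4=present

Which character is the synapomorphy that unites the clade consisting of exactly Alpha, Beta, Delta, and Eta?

Character polarity is set by the outgroup: the derived state is whichever differs from the outgroup's state, so for C1, C3 the derived state is 'absent', and for the remaining characters it is 'present'.
Only Beta, Delta, and Eta show the derived state 'absent' for C1, supporting them as a clade.
C2 groups Beta and Epsilon, which is incompatible with the clades supported by the remaining characters; treating it as convergent (homoplasy) costs fewer steps than any alternative tree.
Only Alpha, Beta, Delta, and Eta show the derived state 'absent' for C3, supporting them as a clade.
Only Beta and Delta show the derived state 'present' for C4, supporting them as a clade.
Most parsimonious ingroup topology: (((Eta,(Delta,Beta)),Alpha),Epsilon).
The clade {Alpha, Beta, Delta, Eta} is supported by C3: its derived state 'absent' occurs in exactly those taxa and in no other taxon (including the outgroup).

C3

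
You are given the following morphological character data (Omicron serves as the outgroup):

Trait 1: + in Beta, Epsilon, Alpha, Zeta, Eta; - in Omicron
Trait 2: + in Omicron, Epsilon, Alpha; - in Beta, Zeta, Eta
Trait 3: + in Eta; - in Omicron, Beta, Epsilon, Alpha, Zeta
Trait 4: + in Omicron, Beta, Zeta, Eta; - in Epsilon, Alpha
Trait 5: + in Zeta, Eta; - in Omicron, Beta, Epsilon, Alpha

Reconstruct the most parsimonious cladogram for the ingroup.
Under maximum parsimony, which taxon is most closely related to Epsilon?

Character polarity is set by the outgroup: the derived state is whichever differs from the outgroup's state, so for Trait 2, Trait 4 the derived state is '-', and for the remaining characters it is '+'.
All ingroup taxa share the derived state '+' for Trait 1; it defines the ingroup but does not resolve relationships within it.
Trait 2 (derived state '-') is shared by Beta, Eta, and Zeta — a synapomorphy uniting that clade.
Trait 3: derived state '+' in Eta only — an autapomorphy, so it tells us nothing about relationships among taxa.
Trait 4: derived state '-' in Alpha and Epsilon only — synapomorphy for {Alpha, Epsilon}.
Only Eta and Zeta show the derived state '+' for Trait 5, supporting them as a clade.
Most parsimonious ingroup topology: ((Beta,(Zeta,Eta)),(Epsilon,Alpha)).
Epsilon and Alpha form a cherry on this tree, so they are sister taxa.

Alpha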